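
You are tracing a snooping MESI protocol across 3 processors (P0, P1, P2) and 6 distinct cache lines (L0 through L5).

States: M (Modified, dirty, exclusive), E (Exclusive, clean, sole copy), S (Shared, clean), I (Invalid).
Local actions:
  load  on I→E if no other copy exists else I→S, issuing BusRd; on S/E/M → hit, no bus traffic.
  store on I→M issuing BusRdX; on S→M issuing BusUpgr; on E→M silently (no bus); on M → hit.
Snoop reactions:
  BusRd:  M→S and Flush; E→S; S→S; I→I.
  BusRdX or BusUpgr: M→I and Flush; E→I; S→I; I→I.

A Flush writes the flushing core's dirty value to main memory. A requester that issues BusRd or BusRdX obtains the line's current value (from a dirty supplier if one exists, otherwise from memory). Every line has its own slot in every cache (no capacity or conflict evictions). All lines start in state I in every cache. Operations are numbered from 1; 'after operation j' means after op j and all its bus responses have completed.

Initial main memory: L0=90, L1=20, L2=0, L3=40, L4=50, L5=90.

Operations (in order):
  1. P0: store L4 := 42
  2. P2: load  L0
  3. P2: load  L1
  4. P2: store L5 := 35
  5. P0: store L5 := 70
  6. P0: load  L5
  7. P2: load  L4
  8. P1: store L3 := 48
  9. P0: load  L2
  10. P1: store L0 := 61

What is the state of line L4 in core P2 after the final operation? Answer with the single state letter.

step 1: P0: store L4 := 42  ⟶  MII  (L4)  txn=BusRdX  M[L4]=50
step 2: P2: load  L0  ⟶  IIE  (L0)  txn=BusRd  M[L0]=90
step 3: P2: load  L1  ⟶  IIE  (L1)  txn=BusRd  M[L1]=20
step 4: P2: store L5 := 35  ⟶  IIM  (L5)  txn=BusRdX  M[L5]=90
step 5: P0: store L5 := 70  ⟶  MII  (L5)  txn=BusRdX+Flush  M[L5]=35
step 6: P0: load  L5  ⟶  MII  (L5)  txn=∅  M[L5]=35
step 7: P2: load  L4  ⟶  SIS  (L4)  txn=BusRd+Flush  M[L4]=42
step 8: P1: store L3 := 48  ⟶  IMI  (L3)  txn=BusRdX  M[L3]=40
step 9: P0: load  L2  ⟶  EII  (L2)  txn=BusRd  M[L2]=0
step 10: P1: store L0 := 61  ⟶  IMI  (L0)  txn=BusRdX  M[L0]=90

state = S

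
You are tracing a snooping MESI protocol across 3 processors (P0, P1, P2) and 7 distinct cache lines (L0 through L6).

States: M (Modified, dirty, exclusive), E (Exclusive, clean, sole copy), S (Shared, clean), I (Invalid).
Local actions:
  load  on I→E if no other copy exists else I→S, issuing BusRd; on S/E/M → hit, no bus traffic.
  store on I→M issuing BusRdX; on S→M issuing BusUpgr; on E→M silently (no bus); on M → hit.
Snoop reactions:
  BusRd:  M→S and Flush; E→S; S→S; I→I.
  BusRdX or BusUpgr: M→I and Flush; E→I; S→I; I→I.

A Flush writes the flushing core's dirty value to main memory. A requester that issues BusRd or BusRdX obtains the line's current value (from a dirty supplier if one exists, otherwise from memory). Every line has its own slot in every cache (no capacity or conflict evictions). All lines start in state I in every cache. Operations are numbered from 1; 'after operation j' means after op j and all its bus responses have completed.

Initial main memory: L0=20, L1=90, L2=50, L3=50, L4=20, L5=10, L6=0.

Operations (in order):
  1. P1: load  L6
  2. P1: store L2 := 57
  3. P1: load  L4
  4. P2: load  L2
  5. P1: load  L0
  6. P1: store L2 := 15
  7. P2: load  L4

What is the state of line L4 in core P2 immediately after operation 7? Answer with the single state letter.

step 1: P1: load  L6  ⟶  IEI  (L6)  txn=BusRd  M[L6]=0
step 2: P1: store L2 := 57  ⟶  IMI  (L2)  txn=BusRdX  M[L2]=50
step 3: P1: load  L4  ⟶  IEI  (L4)  txn=BusRd  M[L4]=20
step 4: P2: load  L2  ⟶  ISS  (L2)  txn=BusRd+Flush  M[L2]=57
step 5: P1: load  L0  ⟶  IEI  (L0)  txn=BusRd  M[L0]=20
step 6: P1: store L2 := 15  ⟶  IMI  (L2)  txn=BusUpgr  M[L2]=57
step 7: P2: load  L4  ⟶  ISS  (L4)  txn=BusRd  M[L4]=20

state = S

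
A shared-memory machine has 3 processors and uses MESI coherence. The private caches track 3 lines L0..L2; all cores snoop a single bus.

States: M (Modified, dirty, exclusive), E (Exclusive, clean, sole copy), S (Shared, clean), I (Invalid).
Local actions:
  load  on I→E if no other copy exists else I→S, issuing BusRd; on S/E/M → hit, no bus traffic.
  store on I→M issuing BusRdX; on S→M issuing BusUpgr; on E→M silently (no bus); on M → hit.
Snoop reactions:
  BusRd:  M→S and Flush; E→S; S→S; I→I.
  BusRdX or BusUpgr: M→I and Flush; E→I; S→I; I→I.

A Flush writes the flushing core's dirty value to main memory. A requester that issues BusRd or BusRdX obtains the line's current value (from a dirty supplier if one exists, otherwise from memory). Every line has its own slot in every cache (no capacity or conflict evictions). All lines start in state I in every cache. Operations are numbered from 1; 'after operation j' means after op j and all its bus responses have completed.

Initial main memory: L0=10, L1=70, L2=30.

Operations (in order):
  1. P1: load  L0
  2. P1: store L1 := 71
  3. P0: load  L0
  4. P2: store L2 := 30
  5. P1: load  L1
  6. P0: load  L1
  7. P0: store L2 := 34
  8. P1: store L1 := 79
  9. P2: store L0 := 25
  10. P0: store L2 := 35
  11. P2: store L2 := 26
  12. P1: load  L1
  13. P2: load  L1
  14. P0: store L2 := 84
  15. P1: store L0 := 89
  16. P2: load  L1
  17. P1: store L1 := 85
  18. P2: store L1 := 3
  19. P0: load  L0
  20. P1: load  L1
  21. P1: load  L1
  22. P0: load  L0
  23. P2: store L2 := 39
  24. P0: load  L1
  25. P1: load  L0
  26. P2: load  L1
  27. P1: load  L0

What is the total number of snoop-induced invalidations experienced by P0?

1. P1: load  L0  bus=[BusRd]  L0: P0=I P1=E P2=I  mem[L0]=10
2. P1: store L1 := 71  bus=[BusRdX]  L1: P0=I P1=M P2=I  mem[L1]=70
3. P0: load  L0  bus=[BusRd]  L0: P0=S P1=S P2=I  mem[L0]=10
4. P2: store L2 := 30  bus=[BusRdX]  L2: P0=I P1=I P2=M  mem[L2]=30
5. P1: load  L1  bus=[-]  L1: P0=I P1=M P2=I  mem[L1]=70
6. P0: load  L1  bus=[BusRd,Flush]  L1: P0=S P1=S P2=I  mem[L1]=71
7. P0: store L2 := 34  bus=[BusRdX,Flush]  L2: P0=M P1=I P2=I  mem[L2]=30
8. P1: store L1 := 79  bus=[BusUpgr]  L1: P0=I P1=M P2=I  mem[L1]=71
9. P2: store L0 := 25  bus=[BusRdX]  L0: P0=I P1=I P2=M  mem[L0]=10
10. P0: store L2 := 35  bus=[-]  L2: P0=M P1=I P2=I  mem[L2]=30
11. P2: store L2 := 26  bus=[BusRdX,Flush]  L2: P0=I P1=I P2=M  mem[L2]=35
12. P1: load  L1  bus=[-]  L1: P0=I P1=M P2=I  mem[L1]=71
13. P2: load  L1  bus=[BusRd,Flush]  L1: P0=I P1=S P2=S  mem[L1]=79
14. P0: store L2 := 84  bus=[BusRdX,Flush]  L2: P0=M P1=I P2=I  mem[L2]=26
15. P1: store L0 := 89  bus=[BusRdX,Flush]  L0: P0=I P1=M P2=I  mem[L0]=25
16. P2: load  L1  bus=[-]  L1: P0=I P1=S P2=S  mem[L1]=79
17. P1: store L1 := 85  bus=[BusUpgr]  L1: P0=I P1=M P2=I  mem[L1]=79
18. P2: store L1 := 3  bus=[BusRdX,Flush]  L1: P0=I P1=I P2=M  mem[L1]=85
19. P0: load  L0  bus=[BusRd,Flush]  L0: P0=S P1=S P2=I  mem[L0]=89
20. P1: load  L1  bus=[BusRd,Flush]  L1: P0=I P1=S P2=S  mem[L1]=3
21. P1: load  L1  bus=[-]  L1: P0=I P1=S P2=S  mem[L1]=3
22. P0: load  L0  bus=[-]  L0: P0=S P1=S P2=I  mem[L0]=89
23. P2: store L2 := 39  bus=[BusRdX,Flush]  L2: P0=I P1=I P2=M  mem[L2]=84
24. P0: load  L1  bus=[BusRd]  L1: P0=S P1=S P2=S  mem[L1]=3
25. P1: load  L0  bus=[-]  L0: P0=S P1=S P2=I  mem[L0]=89
26. P2: load  L1  bus=[-]  L1: P0=S P1=S P2=S  mem[L1]=3
27. P1: load  L0  bus=[-]  L0: P0=S P1=S P2=I  mem[L0]=89

invalidations = 4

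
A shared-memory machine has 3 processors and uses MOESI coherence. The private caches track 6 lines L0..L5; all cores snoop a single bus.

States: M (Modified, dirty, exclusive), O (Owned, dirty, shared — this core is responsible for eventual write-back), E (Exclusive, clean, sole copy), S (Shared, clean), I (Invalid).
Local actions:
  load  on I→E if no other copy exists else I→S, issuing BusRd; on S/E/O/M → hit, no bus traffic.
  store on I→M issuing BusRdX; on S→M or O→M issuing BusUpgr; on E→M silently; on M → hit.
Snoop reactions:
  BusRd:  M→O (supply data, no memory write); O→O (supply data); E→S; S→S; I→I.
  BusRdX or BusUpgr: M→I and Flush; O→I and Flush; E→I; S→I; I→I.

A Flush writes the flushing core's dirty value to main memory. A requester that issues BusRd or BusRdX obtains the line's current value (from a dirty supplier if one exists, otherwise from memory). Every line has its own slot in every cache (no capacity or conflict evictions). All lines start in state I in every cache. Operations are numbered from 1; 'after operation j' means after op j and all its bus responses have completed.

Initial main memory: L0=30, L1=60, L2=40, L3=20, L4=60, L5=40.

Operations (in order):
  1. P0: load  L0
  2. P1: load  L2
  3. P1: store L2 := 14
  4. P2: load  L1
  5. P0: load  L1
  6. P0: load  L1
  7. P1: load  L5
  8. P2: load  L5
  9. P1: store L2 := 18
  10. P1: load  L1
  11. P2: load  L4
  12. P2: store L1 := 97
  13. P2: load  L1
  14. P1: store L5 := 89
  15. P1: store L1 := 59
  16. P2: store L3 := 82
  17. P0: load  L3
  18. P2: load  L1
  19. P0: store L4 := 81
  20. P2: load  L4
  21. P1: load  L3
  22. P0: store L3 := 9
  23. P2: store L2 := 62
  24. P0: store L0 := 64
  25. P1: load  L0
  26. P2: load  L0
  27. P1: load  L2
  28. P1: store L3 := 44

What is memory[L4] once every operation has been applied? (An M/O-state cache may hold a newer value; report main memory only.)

memory[L4] = 60

  op1 P0: load  L0 → E/I/I on L0; bus BusRd; mem=30
  op2 P1: load  L2 → I/E/I on L2; bus BusRd; mem=40
  op3 P1: store L2 := 14 → I/M/I on L2; bus (none); mem=40
  op4 P2: load  L1 → I/I/E on L1; bus BusRd; mem=60
  op5 P0: load  L1 → S/I/S on L1; bus BusRd; mem=60
  op6 P0: load  L1 → S/I/S on L1; bus (none); mem=60
  op7 P1: load  L5 → I/E/I on L5; bus BusRd; mem=40
  op8 P2: load  L5 → I/S/S on L5; bus BusRd; mem=40
  op9 P1: store L2 := 18 → I/M/I on L2; bus (none); mem=40
  op10 P1: load  L1 → S/S/S on L1; bus BusRd; mem=60
  op11 P2: load  L4 → I/I/E on L4; bus BusRd; mem=60
  op12 P2: store L1 := 97 → I/I/M on L1; bus BusUpgr; mem=60
  op13 P2: load  L1 → I/I/M on L1; bus (none); mem=60
  op14 P1: store L5 := 89 → I/M/I on L5; bus BusUpgr; mem=40
  op15 P1: store L1 := 59 → I/M/I on L1; bus BusRdX Flush; mem=97
  op16 P2: store L3 := 82 → I/I/M on L3; bus BusRdX; mem=20
  op17 P0: load  L3 → S/I/O on L3; bus BusRd; mem=20
  op18 P2: load  L1 → I/O/S on L1; bus BusRd; mem=97
  op19 P0: store L4 := 81 → M/I/I on L4; bus BusRdX; mem=60
  op20 P2: load  L4 → O/I/S on L4; bus BusRd; mem=60
  op21 P1: load  L3 → S/S/O on L3; bus BusRd; mem=20
  op22 P0: store L3 := 9 → M/I/I on L3; bus BusUpgr Flush; mem=82
  op23 P2: store L2 := 62 → I/I/M on L2; bus BusRdX Flush; mem=18
  op24 P0: store L0 := 64 → M/I/I on L0; bus (none); mem=30
  op25 P1: load  L0 → O/S/I on L0; bus BusRd; mem=30
  op26 P2: load  L0 → O/S/S on L0; bus BusRd; mem=30
  op27 P1: load  L2 → I/S/O on L2; bus BusRd; mem=18
  op28 P1: store L3 := 44 → I/M/I on L3; bus BusRdX Flush; mem=9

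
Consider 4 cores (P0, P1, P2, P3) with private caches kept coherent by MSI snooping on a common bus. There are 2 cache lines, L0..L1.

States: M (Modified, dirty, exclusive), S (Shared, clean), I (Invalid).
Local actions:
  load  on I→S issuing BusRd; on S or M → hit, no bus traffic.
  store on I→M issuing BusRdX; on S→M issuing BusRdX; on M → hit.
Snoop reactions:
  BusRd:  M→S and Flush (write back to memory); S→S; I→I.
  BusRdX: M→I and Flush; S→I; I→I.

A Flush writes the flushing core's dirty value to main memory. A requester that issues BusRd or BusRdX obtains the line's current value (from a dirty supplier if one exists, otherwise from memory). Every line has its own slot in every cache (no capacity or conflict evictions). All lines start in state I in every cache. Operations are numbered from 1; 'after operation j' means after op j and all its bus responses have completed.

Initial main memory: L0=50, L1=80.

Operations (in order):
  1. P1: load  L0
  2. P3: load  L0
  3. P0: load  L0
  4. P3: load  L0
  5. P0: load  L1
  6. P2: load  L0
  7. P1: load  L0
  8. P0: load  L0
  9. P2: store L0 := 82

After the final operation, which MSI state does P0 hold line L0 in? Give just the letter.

[1] P1: load  L0 | P0:I, P1:S(50), P2:I, P3:I | bus: BusRd
[2] P3: load  L0 | P0:I, P1:S(50), P2:I, P3:S(50) | bus: BusRd
[3] P0: load  L0 | P0:S(50), P1:S(50), P2:I, P3:S(50) | bus: BusRd
[4] P3: load  L0 | P0:S(50), P1:S(50), P2:I, P3:S(50) | bus: none
[5] P0: load  L1 | P0:S(80), P1:I, P2:I, P3:I | bus: BusRd
[6] P2: load  L0 | P0:S(50), P1:S(50), P2:S(50), P3:S(50) | bus: BusRd
[7] P1: load  L0 | P0:S(50), P1:S(50), P2:S(50), P3:S(50) | bus: none
[8] P0: load  L0 | P0:S(50), P1:S(50), P2:S(50), P3:S(50) | bus: none
[9] P2: store L0 := 82 | P0:I, P1:I, P2:M(82), P3:I | bus: BusRdX

state = I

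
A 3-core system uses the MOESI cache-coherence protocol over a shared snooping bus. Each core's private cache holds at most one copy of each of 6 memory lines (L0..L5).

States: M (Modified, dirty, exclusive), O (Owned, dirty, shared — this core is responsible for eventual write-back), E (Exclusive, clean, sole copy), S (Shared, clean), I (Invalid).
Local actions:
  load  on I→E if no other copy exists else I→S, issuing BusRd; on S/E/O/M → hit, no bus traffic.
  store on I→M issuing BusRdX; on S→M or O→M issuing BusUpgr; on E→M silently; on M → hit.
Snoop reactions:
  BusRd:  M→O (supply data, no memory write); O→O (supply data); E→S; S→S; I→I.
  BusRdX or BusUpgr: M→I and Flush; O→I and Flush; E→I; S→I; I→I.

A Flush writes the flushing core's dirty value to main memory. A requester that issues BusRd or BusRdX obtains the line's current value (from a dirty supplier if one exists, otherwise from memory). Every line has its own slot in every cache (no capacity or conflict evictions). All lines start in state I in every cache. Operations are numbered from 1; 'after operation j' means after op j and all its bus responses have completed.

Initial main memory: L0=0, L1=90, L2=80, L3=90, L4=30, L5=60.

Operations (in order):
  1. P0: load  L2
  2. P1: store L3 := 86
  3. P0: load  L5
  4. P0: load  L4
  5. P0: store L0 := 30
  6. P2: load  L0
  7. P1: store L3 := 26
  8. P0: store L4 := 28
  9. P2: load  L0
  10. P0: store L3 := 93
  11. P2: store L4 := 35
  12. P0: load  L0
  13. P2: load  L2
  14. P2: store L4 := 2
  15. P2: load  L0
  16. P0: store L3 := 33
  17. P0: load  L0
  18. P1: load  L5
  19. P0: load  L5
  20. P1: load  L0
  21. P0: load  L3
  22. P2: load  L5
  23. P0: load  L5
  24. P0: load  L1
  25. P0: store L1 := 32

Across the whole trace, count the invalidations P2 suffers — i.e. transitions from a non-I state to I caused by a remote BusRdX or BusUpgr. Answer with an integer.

[1] P0: load  L2 | P0:E(80), P1:I, P2:I | bus: BusRd
[2] P1: store L3 := 86 | P0:I, P1:M(86), P2:I | bus: BusRdX
[3] P0: load  L5 | P0:E(60), P1:I, P2:I | bus: BusRd
[4] P0: load  L4 | P0:E(30), P1:I, P2:I | bus: BusRd
[5] P0: store L0 := 30 | P0:M(30), P1:I, P2:I | bus: BusRdX
[6] P2: load  L0 | P0:O(30), P1:I, P2:S(30) | bus: BusRd
[7] P1: store L3 := 26 | P0:I, P1:M(26), P2:I | bus: none
[8] P0: store L4 := 28 | P0:M(28), P1:I, P2:I | bus: none
[9] P2: load  L0 | P0:O(30), P1:I, P2:S(30) | bus: none
[10] P0: store L3 := 93 | P0:M(93), P1:I, P2:I | bus: BusRdX,Flush
[11] P2: store L4 := 35 | P0:I, P1:I, P2:M(35) | bus: BusRdX,Flush
[12] P0: load  L0 | P0:O(30), P1:I, P2:S(30) | bus: none
[13] P2: load  L2 | P0:S(80), P1:I, P2:S(80) | bus: BusRd
[14] P2: store L4 := 2 | P0:I, P1:I, P2:M(2) | bus: none
[15] P2: load  L0 | P0:O(30), P1:I, P2:S(30) | bus: none
[16] P0: store L3 := 33 | P0:M(33), P1:I, P2:I | bus: none
[17] P0: load  L0 | P0:O(30), P1:I, P2:S(30) | bus: none
[18] P1: load  L5 | P0:S(60), P1:S(60), P2:I | bus: BusRd
[19] P0: load  L5 | P0:S(60), P1:S(60), P2:I | bus: none
[20] P1: load  L0 | P0:O(30), P1:S(30), P2:S(30) | bus: BusRd
[21] P0: load  L3 | P0:M(33), P1:I, P2:I | bus: none
[22] P2: load  L5 | P0:S(60), P1:S(60), P2:S(60) | bus: BusRd
[23] P0: load  L5 | P0:S(60), P1:S(60), P2:S(60) | bus: none
[24] P0: load  L1 | P0:E(90), P1:I, P2:I | bus: BusRd
[25] P0: store L1 := 32 | P0:M(32), P1:I, P2:I | bus: none

invalidations = 0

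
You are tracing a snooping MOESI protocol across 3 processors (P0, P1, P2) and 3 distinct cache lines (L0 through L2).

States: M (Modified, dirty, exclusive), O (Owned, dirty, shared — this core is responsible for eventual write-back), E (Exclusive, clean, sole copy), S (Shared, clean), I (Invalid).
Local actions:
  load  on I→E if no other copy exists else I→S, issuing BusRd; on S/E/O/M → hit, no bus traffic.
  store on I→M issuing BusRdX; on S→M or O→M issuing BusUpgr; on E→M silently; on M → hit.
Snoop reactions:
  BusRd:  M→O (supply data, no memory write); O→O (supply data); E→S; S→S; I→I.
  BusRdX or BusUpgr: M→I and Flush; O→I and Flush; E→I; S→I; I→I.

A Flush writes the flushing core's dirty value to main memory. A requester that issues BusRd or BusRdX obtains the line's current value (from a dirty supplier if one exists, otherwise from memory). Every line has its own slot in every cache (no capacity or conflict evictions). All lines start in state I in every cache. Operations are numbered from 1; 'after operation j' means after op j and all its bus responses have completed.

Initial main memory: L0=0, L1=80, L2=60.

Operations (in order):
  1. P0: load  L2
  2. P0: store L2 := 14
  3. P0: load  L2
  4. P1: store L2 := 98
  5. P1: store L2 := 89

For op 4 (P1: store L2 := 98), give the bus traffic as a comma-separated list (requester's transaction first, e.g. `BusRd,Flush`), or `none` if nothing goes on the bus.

step 1: P0: load  L2  ⟶  EII  (L2)  txn=BusRd  M[L2]=60
step 2: P0: store L2 := 14  ⟶  MII  (L2)  txn=∅  M[L2]=60
step 3: P0: load  L2  ⟶  MII  (L2)  txn=∅  M[L2]=60
step 4: P1: store L2 := 98  ⟶  IMI  (L2)  txn=BusRdX+Flush  M[L2]=14
step 5: P1: store L2 := 89  ⟶  IMI  (L2)  txn=∅  M[L2]=14

bus = BusRdX,Flush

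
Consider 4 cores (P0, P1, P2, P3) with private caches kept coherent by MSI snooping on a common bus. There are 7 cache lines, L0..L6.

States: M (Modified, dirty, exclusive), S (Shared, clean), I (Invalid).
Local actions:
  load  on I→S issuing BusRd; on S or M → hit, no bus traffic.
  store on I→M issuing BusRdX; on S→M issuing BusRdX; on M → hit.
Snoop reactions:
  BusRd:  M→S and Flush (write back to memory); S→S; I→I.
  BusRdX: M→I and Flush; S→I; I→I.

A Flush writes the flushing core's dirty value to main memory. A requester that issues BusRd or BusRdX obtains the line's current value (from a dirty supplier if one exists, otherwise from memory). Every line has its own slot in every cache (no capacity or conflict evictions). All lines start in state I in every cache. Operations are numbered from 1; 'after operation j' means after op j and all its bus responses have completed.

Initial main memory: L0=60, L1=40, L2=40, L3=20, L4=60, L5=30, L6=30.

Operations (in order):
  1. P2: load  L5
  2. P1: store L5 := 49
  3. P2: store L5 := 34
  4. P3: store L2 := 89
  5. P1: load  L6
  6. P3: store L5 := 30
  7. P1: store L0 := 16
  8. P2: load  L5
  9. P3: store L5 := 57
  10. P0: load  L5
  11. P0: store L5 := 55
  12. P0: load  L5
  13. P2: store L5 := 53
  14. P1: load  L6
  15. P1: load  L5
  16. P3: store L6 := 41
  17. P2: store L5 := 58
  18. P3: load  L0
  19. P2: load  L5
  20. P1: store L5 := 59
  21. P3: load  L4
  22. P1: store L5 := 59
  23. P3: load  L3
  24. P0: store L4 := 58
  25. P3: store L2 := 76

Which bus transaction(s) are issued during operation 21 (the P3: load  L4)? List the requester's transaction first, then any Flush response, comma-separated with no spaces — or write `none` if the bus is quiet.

bus = BusRd

[1] P2: load  L5 | P0:I, P1:I, P2:S(30), P3:I | bus: BusRd
[2] P1: store L5 := 49 | P0:I, P1:M(49), P2:I, P3:I | bus: BusRdX
[3] P2: store L5 := 34 | P0:I, P1:I, P2:M(34), P3:I | bus: BusRdX,Flush
[4] P3: store L2 := 89 | P0:I, P1:I, P2:I, P3:M(89) | bus: BusRdX
[5] P1: load  L6 | P0:I, P1:S(30), P2:I, P3:I | bus: BusRd
[6] P3: store L5 := 30 | P0:I, P1:I, P2:I, P3:M(30) | bus: BusRdX,Flush
[7] P1: store L0 := 16 | P0:I, P1:M(16), P2:I, P3:I | bus: BusRdX
[8] P2: load  L5 | P0:I, P1:I, P2:S(30), P3:S(30) | bus: BusRd,Flush
[9] P3: store L5 := 57 | P0:I, P1:I, P2:I, P3:M(57) | bus: BusRdX
[10] P0: load  L5 | P0:S(57), P1:I, P2:I, P3:S(57) | bus: BusRd,Flush
[11] P0: store L5 := 55 | P0:M(55), P1:I, P2:I, P3:I | bus: BusRdX
[12] P0: load  L5 | P0:M(55), P1:I, P2:I, P3:I | bus: none
[13] P2: store L5 := 53 | P0:I, P1:I, P2:M(53), P3:I | bus: BusRdX,Flush
[14] P1: load  L6 | P0:I, P1:S(30), P2:I, P3:I | bus: none
[15] P1: load  L5 | P0:I, P1:S(53), P2:S(53), P3:I | bus: BusRd,Flush
[16] P3: store L6 := 41 | P0:I, P1:I, P2:I, P3:M(41) | bus: BusRdX
[17] P2: store L5 := 58 | P0:I, P1:I, P2:M(58), P3:I | bus: BusRdX
[18] P3: load  L0 | P0:I, P1:S(16), P2:I, P3:S(16) | bus: BusRd,Flush
[19] P2: load  L5 | P0:I, P1:I, P2:M(58), P3:I | bus: none
[20] P1: store L5 := 59 | P0:I, P1:M(59), P2:I, P3:I | bus: BusRdX,Flush
[21] P3: load  L4 | P0:I, P1:I, P2:I, P3:S(60) | bus: BusRd
[22] P1: store L5 := 59 | P0:I, P1:M(59), P2:I, P3:I | bus: none
[23] P3: load  L3 | P0:I, P1:I, P2:I, P3:S(20) | bus: BusRd
[24] P0: store L4 := 58 | P0:M(58), P1:I, P2:I, P3:I | bus: BusRdX
[25] P3: store L2 := 76 | P0:I, P1:I, P2:I, P3:M(76) | bus: none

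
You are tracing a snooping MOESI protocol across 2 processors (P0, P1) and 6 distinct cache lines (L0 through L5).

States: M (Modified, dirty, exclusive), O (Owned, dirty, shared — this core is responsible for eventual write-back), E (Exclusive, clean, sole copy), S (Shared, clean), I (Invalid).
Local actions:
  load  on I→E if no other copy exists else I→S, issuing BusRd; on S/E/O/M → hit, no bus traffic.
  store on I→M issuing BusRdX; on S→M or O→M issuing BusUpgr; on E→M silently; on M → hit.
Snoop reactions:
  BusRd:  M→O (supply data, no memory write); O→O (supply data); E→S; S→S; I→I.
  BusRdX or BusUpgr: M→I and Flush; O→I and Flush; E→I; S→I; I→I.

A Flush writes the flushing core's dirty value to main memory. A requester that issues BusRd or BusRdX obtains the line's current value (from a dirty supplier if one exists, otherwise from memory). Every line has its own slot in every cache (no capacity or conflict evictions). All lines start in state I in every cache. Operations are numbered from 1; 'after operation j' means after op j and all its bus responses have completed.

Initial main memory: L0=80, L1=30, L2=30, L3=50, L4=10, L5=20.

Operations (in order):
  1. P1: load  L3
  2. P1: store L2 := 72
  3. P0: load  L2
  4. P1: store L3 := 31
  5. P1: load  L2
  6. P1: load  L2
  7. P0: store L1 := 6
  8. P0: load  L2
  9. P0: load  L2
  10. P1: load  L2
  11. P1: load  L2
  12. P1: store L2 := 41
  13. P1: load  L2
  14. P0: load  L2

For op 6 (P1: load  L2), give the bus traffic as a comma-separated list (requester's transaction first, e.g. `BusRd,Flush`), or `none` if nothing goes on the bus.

bus = none

1. P1: load  L3  bus=[BusRd]  L3: P0=I P1=E  mem[L3]=50
2. P1: store L2 := 72  bus=[BusRdX]  L2: P0=I P1=M  mem[L2]=30
3. P0: load  L2  bus=[BusRd]  L2: P0=S P1=O  mem[L2]=30
4. P1: store L3 := 31  bus=[-]  L3: P0=I P1=M  mem[L3]=50
5. P1: load  L2  bus=[-]  L2: P0=S P1=O  mem[L2]=30
6. P1: load  L2  bus=[-]  L2: P0=S P1=O  mem[L2]=30
7. P0: store L1 := 6  bus=[BusRdX]  L1: P0=M P1=I  mem[L1]=30
8. P0: load  L2  bus=[-]  L2: P0=S P1=O  mem[L2]=30
9. P0: load  L2  bus=[-]  L2: P0=S P1=O  mem[L2]=30
10. P1: load  L2  bus=[-]  L2: P0=S P1=O  mem[L2]=30
11. P1: load  L2  bus=[-]  L2: P0=S P1=O  mem[L2]=30
12. P1: store L2 := 41  bus=[BusUpgr]  L2: P0=I P1=M  mem[L2]=30
13. P1: load  L2  bus=[-]  L2: P0=I P1=M  mem[L2]=30
14. P0: load  L2  bus=[BusRd]  L2: P0=S P1=O  mem[L2]=30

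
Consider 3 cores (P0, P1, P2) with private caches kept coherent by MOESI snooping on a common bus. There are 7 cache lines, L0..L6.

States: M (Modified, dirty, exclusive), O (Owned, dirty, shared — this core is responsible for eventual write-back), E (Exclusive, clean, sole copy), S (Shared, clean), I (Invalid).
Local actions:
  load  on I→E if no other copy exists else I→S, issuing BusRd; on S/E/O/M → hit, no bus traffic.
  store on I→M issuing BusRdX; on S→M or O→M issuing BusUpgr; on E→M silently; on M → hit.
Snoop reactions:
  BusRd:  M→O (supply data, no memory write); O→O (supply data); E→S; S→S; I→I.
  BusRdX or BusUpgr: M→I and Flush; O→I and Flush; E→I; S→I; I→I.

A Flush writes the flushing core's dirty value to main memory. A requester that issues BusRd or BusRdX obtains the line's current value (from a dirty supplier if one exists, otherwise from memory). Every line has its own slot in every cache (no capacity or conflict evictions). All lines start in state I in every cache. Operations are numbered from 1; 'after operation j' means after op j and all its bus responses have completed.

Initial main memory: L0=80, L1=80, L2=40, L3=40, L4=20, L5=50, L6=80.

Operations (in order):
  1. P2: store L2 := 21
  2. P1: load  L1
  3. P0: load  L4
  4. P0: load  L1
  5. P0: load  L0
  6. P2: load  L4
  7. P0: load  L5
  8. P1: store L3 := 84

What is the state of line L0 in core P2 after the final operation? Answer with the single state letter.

state = I

  op1 P2: store L2 := 21 → I/I/M on L2; bus BusRdX; mem=40
  op2 P1: load  L1 → I/E/I on L1; bus BusRd; mem=80
  op3 P0: load  L4 → E/I/I on L4; bus BusRd; mem=20
  op4 P0: load  L1 → S/S/I on L1; bus BusRd; mem=80
  op5 P0: load  L0 → E/I/I on L0; bus BusRd; mem=80
  op6 P2: load  L4 → S/I/S on L4; bus BusRd; mem=20
  op7 P0: load  L5 → E/I/I on L5; bus BusRd; mem=50
  op8 P1: store L3 := 84 → I/M/I on L3; bus BusRdX; mem=40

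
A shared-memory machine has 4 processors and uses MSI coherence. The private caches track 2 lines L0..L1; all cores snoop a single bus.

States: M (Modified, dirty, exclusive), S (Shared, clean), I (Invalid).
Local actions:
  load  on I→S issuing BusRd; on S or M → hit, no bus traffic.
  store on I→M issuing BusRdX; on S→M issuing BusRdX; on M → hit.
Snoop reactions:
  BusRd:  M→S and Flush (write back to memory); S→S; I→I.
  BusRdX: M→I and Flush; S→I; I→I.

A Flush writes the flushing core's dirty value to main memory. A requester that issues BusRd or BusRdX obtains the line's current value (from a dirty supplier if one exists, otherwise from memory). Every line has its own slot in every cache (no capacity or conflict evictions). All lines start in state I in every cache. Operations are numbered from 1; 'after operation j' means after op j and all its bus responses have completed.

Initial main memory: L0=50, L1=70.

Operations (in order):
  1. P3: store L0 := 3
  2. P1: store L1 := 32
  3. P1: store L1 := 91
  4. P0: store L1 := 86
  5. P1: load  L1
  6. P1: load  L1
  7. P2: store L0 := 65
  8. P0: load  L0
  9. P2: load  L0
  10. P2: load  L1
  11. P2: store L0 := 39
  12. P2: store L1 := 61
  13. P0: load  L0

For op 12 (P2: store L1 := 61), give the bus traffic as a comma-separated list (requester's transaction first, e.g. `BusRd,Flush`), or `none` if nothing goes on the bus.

bus = BusRdX

step 1: P3: store L0 := 3  ⟶  IIIM  (L0)  txn=BusRdX  M[L0]=50
step 2: P1: store L1 := 32  ⟶  IMII  (L1)  txn=BusRdX  M[L1]=70
step 3: P1: store L1 := 91  ⟶  IMII  (L1)  txn=∅  M[L1]=70
step 4: P0: store L1 := 86  ⟶  MIII  (L1)  txn=BusRdX+Flush  M[L1]=91
step 5: P1: load  L1  ⟶  SSII  (L1)  txn=BusRd+Flush  M[L1]=86
step 6: P1: load  L1  ⟶  SSII  (L1)  txn=∅  M[L1]=86
step 7: P2: store L0 := 65  ⟶  IIMI  (L0)  txn=BusRdX+Flush  M[L0]=3
step 8: P0: load  L0  ⟶  SISI  (L0)  txn=BusRd+Flush  M[L0]=65
step 9: P2: load  L0  ⟶  SISI  (L0)  txn=∅  M[L0]=65
step 10: P2: load  L1  ⟶  SSSI  (L1)  txn=BusRd  M[L1]=86
step 11: P2: store L0 := 39  ⟶  IIMI  (L0)  txn=BusRdX  M[L0]=65
step 12: P2: store L1 := 61  ⟶  IIMI  (L1)  txn=BusRdX  M[L1]=86
step 13: P0: load  L0  ⟶  SISI  (L0)  txn=BusRd+Flush  M[L0]=39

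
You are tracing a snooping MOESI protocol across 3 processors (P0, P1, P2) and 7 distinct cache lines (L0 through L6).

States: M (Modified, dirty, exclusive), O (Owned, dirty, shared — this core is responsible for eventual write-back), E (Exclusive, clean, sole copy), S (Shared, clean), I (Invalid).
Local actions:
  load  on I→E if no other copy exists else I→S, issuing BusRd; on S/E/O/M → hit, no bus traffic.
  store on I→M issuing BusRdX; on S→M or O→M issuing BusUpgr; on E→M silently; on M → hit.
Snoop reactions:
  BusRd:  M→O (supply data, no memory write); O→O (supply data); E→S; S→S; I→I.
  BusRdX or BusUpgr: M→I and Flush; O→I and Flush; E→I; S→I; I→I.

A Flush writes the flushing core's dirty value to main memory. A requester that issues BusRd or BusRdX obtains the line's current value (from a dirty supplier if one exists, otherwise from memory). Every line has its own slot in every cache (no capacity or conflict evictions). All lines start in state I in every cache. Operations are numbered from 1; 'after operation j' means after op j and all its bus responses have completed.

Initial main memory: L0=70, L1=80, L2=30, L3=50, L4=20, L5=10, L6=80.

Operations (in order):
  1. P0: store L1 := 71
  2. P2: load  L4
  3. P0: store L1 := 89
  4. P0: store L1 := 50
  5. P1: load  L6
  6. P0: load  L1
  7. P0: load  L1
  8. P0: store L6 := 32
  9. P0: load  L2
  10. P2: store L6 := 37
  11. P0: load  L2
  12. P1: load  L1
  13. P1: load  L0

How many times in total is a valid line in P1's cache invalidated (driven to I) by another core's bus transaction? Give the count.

step 1: P0: store L1 := 71  ⟶  MII  (L1)  txn=BusRdX  M[L1]=80
step 2: P2: load  L4  ⟶  IIE  (L4)  txn=BusRd  M[L4]=20
step 3: P0: store L1 := 89  ⟶  MII  (L1)  txn=∅  M[L1]=80
step 4: P0: store L1 := 50  ⟶  MII  (L1)  txn=∅  M[L1]=80
step 5: P1: load  L6  ⟶  IEI  (L6)  txn=BusRd  M[L6]=80
step 6: P0: load  L1  ⟶  MII  (L1)  txn=∅  M[L1]=80
step 7: P0: load  L1  ⟶  MII  (L1)  txn=∅  M[L1]=80
step 8: P0: store L6 := 32  ⟶  MII  (L6)  txn=BusRdX  M[L6]=80
step 9: P0: load  L2  ⟶  EII  (L2)  txn=BusRd  M[L2]=30
step 10: P2: store L6 := 37  ⟶  IIM  (L6)  txn=BusRdX+Flush  M[L6]=32
step 11: P0: load  L2  ⟶  EII  (L2)  txn=∅  M[L2]=30
step 12: P1: load  L1  ⟶  OSI  (L1)  txn=BusRd  M[L1]=80
step 13: P1: load  L0  ⟶  IEI  (L0)  txn=BusRd  M[L0]=70

invalidations = 1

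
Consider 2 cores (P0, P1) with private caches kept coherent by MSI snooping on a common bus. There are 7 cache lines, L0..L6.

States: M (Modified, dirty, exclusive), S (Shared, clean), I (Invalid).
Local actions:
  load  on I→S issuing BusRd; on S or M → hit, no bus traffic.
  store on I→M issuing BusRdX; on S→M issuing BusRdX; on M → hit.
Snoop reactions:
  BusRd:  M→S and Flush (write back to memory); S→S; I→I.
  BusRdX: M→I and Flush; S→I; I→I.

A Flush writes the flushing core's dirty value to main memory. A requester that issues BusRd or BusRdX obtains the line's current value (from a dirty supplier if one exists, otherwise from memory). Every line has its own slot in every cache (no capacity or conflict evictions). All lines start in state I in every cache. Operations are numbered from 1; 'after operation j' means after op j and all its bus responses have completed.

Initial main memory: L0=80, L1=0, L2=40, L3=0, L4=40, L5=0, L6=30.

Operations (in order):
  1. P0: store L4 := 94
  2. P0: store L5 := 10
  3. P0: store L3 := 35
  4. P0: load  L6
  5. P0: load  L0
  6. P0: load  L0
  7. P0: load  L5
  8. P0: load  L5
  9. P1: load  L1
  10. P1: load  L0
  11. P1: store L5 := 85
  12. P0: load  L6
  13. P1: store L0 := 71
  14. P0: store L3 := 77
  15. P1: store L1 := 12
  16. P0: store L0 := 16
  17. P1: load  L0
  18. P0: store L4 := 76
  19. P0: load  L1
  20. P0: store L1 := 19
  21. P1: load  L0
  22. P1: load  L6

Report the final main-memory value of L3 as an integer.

memory[L3] = 0

step 1: P0: store L4 := 94  ⟶  MI  (L4)  txn=BusRdX  M[L4]=40
step 2: P0: store L5 := 10  ⟶  MI  (L5)  txn=BusRdX  M[L5]=0
step 3: P0: store L3 := 35  ⟶  MI  (L3)  txn=BusRdX  M[L3]=0
step 4: P0: load  L6  ⟶  SI  (L6)  txn=BusRd  M[L6]=30
step 5: P0: load  L0  ⟶  SI  (L0)  txn=BusRd  M[L0]=80
step 6: P0: load  L0  ⟶  SI  (L0)  txn=∅  M[L0]=80
step 7: P0: load  L5  ⟶  MI  (L5)  txn=∅  M[L5]=0
step 8: P0: load  L5  ⟶  MI  (L5)  txn=∅  M[L5]=0
step 9: P1: load  L1  ⟶  IS  (L1)  txn=BusRd  M[L1]=0
step 10: P1: load  L0  ⟶  SS  (L0)  txn=BusRd  M[L0]=80
step 11: P1: store L5 := 85  ⟶  IM  (L5)  txn=BusRdX+Flush  M[L5]=10
step 12: P0: load  L6  ⟶  SI  (L6)  txn=∅  M[L6]=30
step 13: P1: store L0 := 71  ⟶  IM  (L0)  txn=BusRdX  M[L0]=80
step 14: P0: store L3 := 77  ⟶  MI  (L3)  txn=∅  M[L3]=0
step 15: P1: store L1 := 12  ⟶  IM  (L1)  txn=BusRdX  M[L1]=0
step 16: P0: store L0 := 16  ⟶  MI  (L0)  txn=BusRdX+Flush  M[L0]=71
step 17: P1: load  L0  ⟶  SS  (L0)  txn=BusRd+Flush  M[L0]=16
step 18: P0: store L4 := 76  ⟶  MI  (L4)  txn=∅  M[L4]=40
step 19: P0: load  L1  ⟶  SS  (L1)  txn=BusRd+Flush  M[L1]=12
step 20: P0: store L1 := 19  ⟶  MI  (L1)  txn=BusRdX  M[L1]=12
step 21: P1: load  L0  ⟶  SS  (L0)  txn=∅  M[L0]=16
step 22: P1: load  L6  ⟶  SS  (L6)  txn=BusRd  M[L6]=30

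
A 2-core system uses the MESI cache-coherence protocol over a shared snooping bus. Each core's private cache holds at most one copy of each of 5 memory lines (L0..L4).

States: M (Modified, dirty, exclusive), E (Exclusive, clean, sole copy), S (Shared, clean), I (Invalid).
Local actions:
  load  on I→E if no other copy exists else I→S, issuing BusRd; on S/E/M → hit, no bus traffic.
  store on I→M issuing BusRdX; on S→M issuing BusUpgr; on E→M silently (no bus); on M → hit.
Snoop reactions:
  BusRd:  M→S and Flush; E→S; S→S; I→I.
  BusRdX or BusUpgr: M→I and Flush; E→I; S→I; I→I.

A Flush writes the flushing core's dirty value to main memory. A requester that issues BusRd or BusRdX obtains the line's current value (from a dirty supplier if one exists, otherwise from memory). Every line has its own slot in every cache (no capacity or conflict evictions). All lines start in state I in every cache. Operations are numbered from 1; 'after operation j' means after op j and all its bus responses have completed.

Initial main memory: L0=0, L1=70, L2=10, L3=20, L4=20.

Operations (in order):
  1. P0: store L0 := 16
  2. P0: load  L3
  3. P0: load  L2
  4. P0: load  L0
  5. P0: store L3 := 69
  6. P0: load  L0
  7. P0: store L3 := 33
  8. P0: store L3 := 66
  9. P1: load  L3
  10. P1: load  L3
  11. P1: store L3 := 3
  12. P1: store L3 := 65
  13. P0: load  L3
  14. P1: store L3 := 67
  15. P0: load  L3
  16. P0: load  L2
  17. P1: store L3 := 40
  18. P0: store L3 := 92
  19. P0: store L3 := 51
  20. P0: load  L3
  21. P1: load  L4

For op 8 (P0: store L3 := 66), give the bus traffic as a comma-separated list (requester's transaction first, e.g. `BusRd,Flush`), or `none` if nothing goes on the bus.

bus = none

step 1: P0: store L0 := 16  ⟶  MI  (L0)  txn=BusRdX  M[L0]=0
step 2: P0: load  L3  ⟶  EI  (L3)  txn=BusRd  M[L3]=20
step 3: P0: load  L2  ⟶  EI  (L2)  txn=BusRd  M[L2]=10
step 4: P0: load  L0  ⟶  MI  (L0)  txn=∅  M[L0]=0
step 5: P0: store L3 := 69  ⟶  MI  (L3)  txn=∅  M[L3]=20
step 6: P0: load  L0  ⟶  MI  (L0)  txn=∅  M[L0]=0
step 7: P0: store L3 := 33  ⟶  MI  (L3)  txn=∅  M[L3]=20
step 8: P0: store L3 := 66  ⟶  MI  (L3)  txn=∅  M[L3]=20
step 9: P1: load  L3  ⟶  SS  (L3)  txn=BusRd+Flush  M[L3]=66
step 10: P1: load  L3  ⟶  SS  (L3)  txn=∅  M[L3]=66
step 11: P1: store L3 := 3  ⟶  IM  (L3)  txn=BusUpgr  M[L3]=66
step 12: P1: store L3 := 65  ⟶  IM  (L3)  txn=∅  M[L3]=66
step 13: P0: load  L3  ⟶  SS  (L3)  txn=BusRd+Flush  M[L3]=65
step 14: P1: store L3 := 67  ⟶  IM  (L3)  txn=BusUpgr  M[L3]=65
step 15: P0: load  L3  ⟶  SS  (L3)  txn=BusRd+Flush  M[L3]=67
step 16: P0: load  L2  ⟶  EI  (L2)  txn=∅  M[L2]=10
step 17: P1: store L3 := 40  ⟶  IM  (L3)  txn=BusUpgr  M[L3]=67
step 18: P0: store L3 := 92  ⟶  MI  (L3)  txn=BusRdX+Flush  M[L3]=40
step 19: P0: store L3 := 51  ⟶  MI  (L3)  txn=∅  M[L3]=40
step 20: P0: load  L3  ⟶  MI  (L3)  txn=∅  M[L3]=40
step 21: P1: load  L4  ⟶  IE  (L4)  txn=BusRd  M[L4]=20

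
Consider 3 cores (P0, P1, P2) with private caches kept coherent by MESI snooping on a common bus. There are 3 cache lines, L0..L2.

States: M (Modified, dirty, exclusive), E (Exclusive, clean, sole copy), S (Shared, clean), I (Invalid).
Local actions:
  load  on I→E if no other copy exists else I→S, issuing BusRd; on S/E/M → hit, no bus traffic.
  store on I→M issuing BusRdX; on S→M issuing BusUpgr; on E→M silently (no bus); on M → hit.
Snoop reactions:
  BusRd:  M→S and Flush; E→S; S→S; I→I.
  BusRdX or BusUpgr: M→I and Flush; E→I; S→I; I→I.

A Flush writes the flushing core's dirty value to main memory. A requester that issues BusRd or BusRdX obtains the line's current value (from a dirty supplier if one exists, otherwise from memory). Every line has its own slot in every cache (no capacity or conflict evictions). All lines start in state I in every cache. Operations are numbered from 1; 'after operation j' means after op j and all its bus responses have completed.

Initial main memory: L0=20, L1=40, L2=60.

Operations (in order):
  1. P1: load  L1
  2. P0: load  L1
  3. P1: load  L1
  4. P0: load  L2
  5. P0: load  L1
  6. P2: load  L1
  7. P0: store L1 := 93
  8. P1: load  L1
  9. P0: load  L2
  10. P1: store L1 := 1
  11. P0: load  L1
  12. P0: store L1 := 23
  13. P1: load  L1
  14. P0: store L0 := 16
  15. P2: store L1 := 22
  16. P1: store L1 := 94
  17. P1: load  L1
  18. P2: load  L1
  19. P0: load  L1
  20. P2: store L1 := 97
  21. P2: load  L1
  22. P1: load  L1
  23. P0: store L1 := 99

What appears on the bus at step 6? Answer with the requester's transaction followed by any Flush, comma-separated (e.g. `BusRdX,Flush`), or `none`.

bus = BusRd

1. P1: load  L1  bus=[BusRd]  L1: P0=I P1=E P2=I  mem[L1]=40
2. P0: load  L1  bus=[BusRd]  L1: P0=S P1=S P2=I  mem[L1]=40
3. P1: load  L1  bus=[-]  L1: P0=S P1=S P2=I  mem[L1]=40
4. P0: load  L2  bus=[BusRd]  L2: P0=E P1=I P2=I  mem[L2]=60
5. P0: load  L1  bus=[-]  L1: P0=S P1=S P2=I  mem[L1]=40
6. P2: load  L1  bus=[BusRd]  L1: P0=S P1=S P2=S  mem[L1]=40
7. P0: store L1 := 93  bus=[BusUpgr]  L1: P0=M P1=I P2=I  mem[L1]=40
8. P1: load  L1  bus=[BusRd,Flush]  L1: P0=S P1=S P2=I  mem[L1]=93
9. P0: load  L2  bus=[-]  L2: P0=E P1=I P2=I  mem[L2]=60
10. P1: store L1 := 1  bus=[BusUpgr]  L1: P0=I P1=M P2=I  mem[L1]=93
11. P0: load  L1  bus=[BusRd,Flush]  L1: P0=S P1=S P2=I  mem[L1]=1
12. P0: store L1 := 23  bus=[BusUpgr]  L1: P0=M P1=I P2=I  mem[L1]=1
13. P1: load  L1  bus=[BusRd,Flush]  L1: P0=S P1=S P2=I  mem[L1]=23
14. P0: store L0 := 16  bus=[BusRdX]  L0: P0=M P1=I P2=I  mem[L0]=20
15. P2: store L1 := 22  bus=[BusRdX]  L1: P0=I P1=I P2=M  mem[L1]=23
16. P1: store L1 := 94  bus=[BusRdX,Flush]  L1: P0=I P1=M P2=I  mem[L1]=22
17. P1: load  L1  bus=[-]  L1: P0=I P1=M P2=I  mem[L1]=22
18. P2: load  L1  bus=[BusRd,Flush]  L1: P0=I P1=S P2=S  mem[L1]=94
19. P0: load  L1  bus=[BusRd]  L1: P0=S P1=S P2=S  mem[L1]=94
20. P2: store L1 := 97  bus=[BusUpgr]  L1: P0=I P1=I P2=M  mem[L1]=94
21. P2: load  L1  bus=[-]  L1: P0=I P1=I P2=M  mem[L1]=94
22. P1: load  L1  bus=[BusRd,Flush]  L1: P0=I P1=S P2=S  mem[L1]=97
23. P0: store L1 := 99  bus=[BusRdX]  L1: P0=M P1=I P2=I  mem[L1]=97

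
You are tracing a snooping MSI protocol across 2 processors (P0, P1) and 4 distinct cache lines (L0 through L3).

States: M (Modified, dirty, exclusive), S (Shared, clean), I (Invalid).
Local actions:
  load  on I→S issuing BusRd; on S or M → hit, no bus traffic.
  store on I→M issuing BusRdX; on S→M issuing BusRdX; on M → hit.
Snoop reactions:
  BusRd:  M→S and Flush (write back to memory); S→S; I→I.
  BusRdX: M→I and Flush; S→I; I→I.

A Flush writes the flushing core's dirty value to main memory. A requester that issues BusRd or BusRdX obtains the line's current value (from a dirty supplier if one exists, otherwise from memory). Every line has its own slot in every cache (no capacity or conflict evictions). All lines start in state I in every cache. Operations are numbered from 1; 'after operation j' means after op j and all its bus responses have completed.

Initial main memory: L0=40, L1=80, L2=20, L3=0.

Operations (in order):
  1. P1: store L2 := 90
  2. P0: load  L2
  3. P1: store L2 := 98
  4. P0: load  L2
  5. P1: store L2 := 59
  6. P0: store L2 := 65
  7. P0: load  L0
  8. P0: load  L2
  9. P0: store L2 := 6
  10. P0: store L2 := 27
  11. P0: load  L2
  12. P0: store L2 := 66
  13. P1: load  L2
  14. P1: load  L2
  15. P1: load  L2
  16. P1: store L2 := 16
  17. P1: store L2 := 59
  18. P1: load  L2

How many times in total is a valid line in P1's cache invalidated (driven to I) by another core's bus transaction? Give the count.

invalidations = 1

  op1 P1: store L2 := 90 → I/M on L2; bus BusRdX; mem=20
  op2 P0: load  L2 → S/S on L2; bus BusRd Flush; mem=90
  op3 P1: store L2 := 98 → I/M on L2; bus BusRdX; mem=90
  op4 P0: load  L2 → S/S on L2; bus BusRd Flush; mem=98
  op5 P1: store L2 := 59 → I/M on L2; bus BusRdX; mem=98
  op6 P0: store L2 := 65 → M/I on L2; bus BusRdX Flush; mem=59
  op7 P0: load  L0 → S/I on L0; bus BusRd; mem=40
  op8 P0: load  L2 → M/I on L2; bus (none); mem=59
  op9 P0: store L2 := 6 → M/I on L2; bus (none); mem=59
  op10 P0: store L2 := 27 → M/I on L2; bus (none); mem=59
  op11 P0: load  L2 → M/I on L2; bus (none); mem=59
  op12 P0: store L2 := 66 → M/I on L2; bus (none); mem=59
  op13 P1: load  L2 → S/S on L2; bus BusRd Flush; mem=66
  op14 P1: load  L2 → S/S on L2; bus (none); mem=66
  op15 P1: load  L2 → S/S on L2; bus (none); mem=66
  op16 P1: store L2 := 16 → I/M on L2; bus BusRdX; mem=66
  op17 P1: store L2 := 59 → I/M on L2; bus (none); mem=66
  op18 P1: load  L2 → I/M on L2; bus (none); mem=66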